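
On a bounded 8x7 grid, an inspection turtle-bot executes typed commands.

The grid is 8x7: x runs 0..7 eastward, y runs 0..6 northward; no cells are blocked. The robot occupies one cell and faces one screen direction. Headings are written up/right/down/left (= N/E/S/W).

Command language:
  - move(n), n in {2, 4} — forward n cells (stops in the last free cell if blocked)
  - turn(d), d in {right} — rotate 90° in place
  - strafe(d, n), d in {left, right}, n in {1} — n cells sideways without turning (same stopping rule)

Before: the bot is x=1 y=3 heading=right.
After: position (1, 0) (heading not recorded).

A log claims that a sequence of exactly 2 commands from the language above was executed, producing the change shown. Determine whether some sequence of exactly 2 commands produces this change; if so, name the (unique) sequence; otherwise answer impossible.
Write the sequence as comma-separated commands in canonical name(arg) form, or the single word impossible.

turn(right), move(4)

key: order matters: swapping turn(right) and move(4) lands elsewhere
t0: x=1 y=3 heading=right
step 1 (turn(right)): x=1 y=3 heading=down
step 2 (move(4)): x=1 y=0 heading=down
no other 2-command option fits: unique.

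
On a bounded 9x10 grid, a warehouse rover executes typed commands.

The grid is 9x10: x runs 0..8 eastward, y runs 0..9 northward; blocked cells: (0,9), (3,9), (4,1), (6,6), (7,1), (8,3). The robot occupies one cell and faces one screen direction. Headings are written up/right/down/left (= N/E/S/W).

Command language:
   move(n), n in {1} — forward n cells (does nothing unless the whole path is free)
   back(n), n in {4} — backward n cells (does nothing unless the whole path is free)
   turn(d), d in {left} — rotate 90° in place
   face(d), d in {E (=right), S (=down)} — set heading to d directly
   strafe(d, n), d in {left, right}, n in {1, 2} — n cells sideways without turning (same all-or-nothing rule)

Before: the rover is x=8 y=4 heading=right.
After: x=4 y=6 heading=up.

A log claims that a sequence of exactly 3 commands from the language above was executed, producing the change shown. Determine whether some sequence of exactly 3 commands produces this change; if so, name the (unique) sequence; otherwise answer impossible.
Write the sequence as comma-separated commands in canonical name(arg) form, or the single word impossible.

back(4), strafe(left, 2), turn(left)

key: cell and facing (now N) both changed — the 3 commands mix motion and turning
initial: x=8 y=4 heading=right
1. back(4) → x=4 y=4 heading=right
2. strafe(left, 2) → x=4 y=6 heading=right
3. turn(left) → x=4 y=6 heading=up
uniquely the one of 729 3-step routes that fits.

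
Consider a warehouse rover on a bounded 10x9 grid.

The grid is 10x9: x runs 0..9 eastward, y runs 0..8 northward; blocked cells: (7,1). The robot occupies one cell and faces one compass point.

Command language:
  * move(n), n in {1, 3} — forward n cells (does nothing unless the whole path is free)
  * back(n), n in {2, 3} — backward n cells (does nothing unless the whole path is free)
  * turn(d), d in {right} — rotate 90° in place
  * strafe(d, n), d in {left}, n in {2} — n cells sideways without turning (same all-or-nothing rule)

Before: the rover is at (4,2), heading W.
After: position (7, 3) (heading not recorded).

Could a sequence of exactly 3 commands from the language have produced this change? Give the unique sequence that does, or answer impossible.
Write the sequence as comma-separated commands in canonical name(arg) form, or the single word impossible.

key: order matters: swapping back(3) and move(1) lands elsewhere
initial: at (4,2), heading W
[1] after back(3): at (7,2), heading W
[2] after turn(right): at (7,2), heading N
[3] after move(1): at (7,3), heading N
uniquely the one of 216 3-step routes that fits.

back(3), turn(right), move(1)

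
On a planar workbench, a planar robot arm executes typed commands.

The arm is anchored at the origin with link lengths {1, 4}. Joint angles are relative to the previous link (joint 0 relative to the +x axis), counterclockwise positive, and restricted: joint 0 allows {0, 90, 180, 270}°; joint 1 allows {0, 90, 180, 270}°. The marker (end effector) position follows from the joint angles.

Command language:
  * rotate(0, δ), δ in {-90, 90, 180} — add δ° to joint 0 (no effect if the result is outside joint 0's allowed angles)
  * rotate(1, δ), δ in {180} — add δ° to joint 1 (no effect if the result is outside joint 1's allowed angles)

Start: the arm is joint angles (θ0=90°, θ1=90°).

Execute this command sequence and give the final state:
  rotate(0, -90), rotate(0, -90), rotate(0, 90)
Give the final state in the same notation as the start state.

t0: joint angles (θ0=90°, θ1=90°)
t=1 rotate(0, -90) ⇒ joint angles (θ0=0°, θ1=90°)
t=2 rotate(0, -90) ⇒ joint angles (θ0=270°, θ1=90°)
t=3 rotate(0, 90) ⇒ joint angles (θ0=0°, θ1=90°)

joint angles (θ0=0°, θ1=90°)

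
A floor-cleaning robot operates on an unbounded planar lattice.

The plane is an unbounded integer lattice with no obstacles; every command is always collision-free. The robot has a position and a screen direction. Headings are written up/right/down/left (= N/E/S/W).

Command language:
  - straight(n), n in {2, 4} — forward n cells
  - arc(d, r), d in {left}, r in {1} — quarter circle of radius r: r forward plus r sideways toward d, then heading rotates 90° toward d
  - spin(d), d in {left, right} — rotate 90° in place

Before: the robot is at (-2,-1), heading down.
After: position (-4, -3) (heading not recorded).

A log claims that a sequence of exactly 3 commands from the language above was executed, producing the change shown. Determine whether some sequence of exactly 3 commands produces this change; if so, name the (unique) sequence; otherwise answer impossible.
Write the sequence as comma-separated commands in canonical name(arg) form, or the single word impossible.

straight(2), spin(right), straight(2)

begin: at (-2,-1), heading down
[1] after straight(2): at (-2,-3), heading down
[2] after spin(right): at (-2,-3), heading left
[3] after straight(2): at (-4,-3), heading left
no rival 3-sequence matches.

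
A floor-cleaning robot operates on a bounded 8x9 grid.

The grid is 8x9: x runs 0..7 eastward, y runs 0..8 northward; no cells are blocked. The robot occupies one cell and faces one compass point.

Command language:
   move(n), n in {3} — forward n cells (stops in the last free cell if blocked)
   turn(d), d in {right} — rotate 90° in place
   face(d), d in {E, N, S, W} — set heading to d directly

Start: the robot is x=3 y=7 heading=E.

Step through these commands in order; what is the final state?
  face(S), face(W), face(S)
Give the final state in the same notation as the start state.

start: x=3 y=7 heading=E
step 1 (face(S)): x=3 y=7 heading=S
step 2 (face(W)): x=3 y=7 heading=W
step 3 (face(S)): x=3 y=7 heading=S

x=3 y=7 heading=S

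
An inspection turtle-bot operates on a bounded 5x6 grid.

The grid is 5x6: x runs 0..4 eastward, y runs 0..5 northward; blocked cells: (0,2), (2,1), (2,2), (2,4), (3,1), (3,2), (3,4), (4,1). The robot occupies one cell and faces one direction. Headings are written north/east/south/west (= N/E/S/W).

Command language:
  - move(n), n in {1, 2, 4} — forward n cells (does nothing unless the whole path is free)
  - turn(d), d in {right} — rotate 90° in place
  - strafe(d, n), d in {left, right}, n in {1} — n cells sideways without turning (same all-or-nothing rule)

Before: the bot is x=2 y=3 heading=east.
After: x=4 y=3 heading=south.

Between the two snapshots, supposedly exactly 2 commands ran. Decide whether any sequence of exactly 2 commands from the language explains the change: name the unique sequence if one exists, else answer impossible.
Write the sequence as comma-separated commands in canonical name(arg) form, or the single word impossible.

key: position moved to (4,3) AND the heading swung to S — translation plus rotation needed
begin: x=2 y=3 heading=east
[1] after move(2): x=4 y=3 heading=east
[2] after turn(right): x=4 y=3 heading=south
no rival 2-sequence matches.

move(2), turn(right)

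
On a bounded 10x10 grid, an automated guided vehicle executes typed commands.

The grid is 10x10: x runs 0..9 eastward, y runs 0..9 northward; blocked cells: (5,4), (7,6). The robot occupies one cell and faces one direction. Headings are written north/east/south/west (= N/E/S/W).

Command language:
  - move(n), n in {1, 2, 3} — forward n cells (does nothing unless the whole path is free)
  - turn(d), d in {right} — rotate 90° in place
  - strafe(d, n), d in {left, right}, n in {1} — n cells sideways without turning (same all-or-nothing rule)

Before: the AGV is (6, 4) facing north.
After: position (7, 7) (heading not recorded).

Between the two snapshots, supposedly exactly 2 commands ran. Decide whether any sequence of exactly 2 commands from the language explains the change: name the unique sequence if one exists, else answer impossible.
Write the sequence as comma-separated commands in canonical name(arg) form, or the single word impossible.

key: running strafe(right, 1) before move(3) would end elsewhere — order is forced
initial: (6, 4) facing north
[1] after move(3): (6, 7) facing north
[2] after strafe(right, 1): (7, 7) facing north
uniquely the one of 36 2-step routes that fits.

move(3), strafe(right, 1)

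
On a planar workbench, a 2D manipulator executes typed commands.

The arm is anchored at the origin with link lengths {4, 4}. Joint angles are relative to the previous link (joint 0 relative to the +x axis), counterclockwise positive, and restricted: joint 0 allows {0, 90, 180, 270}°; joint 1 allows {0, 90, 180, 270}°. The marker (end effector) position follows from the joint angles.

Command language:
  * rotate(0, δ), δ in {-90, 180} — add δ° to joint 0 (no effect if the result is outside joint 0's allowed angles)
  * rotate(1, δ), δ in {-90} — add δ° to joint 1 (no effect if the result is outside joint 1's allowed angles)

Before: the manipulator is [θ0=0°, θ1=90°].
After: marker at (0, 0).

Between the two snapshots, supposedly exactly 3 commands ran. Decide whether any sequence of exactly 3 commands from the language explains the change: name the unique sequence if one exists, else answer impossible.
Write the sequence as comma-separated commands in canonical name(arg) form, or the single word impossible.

rotate(1, -90), rotate(1, -90), rotate(1, -90)

initial: [θ0=0°, θ1=90°]
1. rotate(1, -90) → [θ0=0°, θ1=0°]
2. rotate(1, -90) → [θ0=0°, θ1=270°]
3. rotate(1, -90) → [θ0=0°, θ1=180°]
no rival 3-sequence matches.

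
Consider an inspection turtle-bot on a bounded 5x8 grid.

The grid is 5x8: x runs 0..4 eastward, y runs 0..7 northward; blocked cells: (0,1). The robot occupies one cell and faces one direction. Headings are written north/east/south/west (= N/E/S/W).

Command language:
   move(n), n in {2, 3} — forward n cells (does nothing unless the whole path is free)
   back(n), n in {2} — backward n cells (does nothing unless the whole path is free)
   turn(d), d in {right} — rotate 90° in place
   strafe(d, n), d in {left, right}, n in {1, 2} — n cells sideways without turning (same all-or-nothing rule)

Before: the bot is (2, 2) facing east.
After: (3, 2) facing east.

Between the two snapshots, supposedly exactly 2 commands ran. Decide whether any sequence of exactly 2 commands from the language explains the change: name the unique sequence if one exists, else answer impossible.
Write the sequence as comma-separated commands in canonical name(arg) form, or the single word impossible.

back(2), move(3)

key: running move(3) before back(2) would end elsewhere — order is forced
begin: (2, 2) facing east
t=1 back(2) ⇒ (0, 2) facing east
t=2 move(3) ⇒ (3, 2) facing east
no other 2-command option fits: unique.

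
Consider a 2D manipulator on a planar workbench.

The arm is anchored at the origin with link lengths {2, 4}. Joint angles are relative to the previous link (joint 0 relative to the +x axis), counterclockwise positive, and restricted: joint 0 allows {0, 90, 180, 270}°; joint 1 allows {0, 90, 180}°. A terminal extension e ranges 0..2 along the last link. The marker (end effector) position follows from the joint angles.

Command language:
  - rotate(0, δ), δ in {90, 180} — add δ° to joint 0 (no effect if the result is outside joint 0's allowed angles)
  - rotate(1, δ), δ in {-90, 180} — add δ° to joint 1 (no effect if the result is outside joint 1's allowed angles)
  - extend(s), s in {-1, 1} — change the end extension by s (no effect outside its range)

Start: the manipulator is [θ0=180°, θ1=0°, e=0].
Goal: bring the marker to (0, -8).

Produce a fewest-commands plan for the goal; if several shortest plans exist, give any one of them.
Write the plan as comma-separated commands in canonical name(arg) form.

extend(1), extend(1), rotate(0, 90)

begin: [θ0=180°, θ1=0°, e=0]
step 1 (extend(1)): [θ0=180°, θ1=0°, e=1]
step 2 (extend(1)): [θ0=180°, θ1=0°, e=2]
step 3 (rotate(0, 90)): [θ0=270°, θ1=0°, e=2]
minimal: 3 command(s), checked below 3.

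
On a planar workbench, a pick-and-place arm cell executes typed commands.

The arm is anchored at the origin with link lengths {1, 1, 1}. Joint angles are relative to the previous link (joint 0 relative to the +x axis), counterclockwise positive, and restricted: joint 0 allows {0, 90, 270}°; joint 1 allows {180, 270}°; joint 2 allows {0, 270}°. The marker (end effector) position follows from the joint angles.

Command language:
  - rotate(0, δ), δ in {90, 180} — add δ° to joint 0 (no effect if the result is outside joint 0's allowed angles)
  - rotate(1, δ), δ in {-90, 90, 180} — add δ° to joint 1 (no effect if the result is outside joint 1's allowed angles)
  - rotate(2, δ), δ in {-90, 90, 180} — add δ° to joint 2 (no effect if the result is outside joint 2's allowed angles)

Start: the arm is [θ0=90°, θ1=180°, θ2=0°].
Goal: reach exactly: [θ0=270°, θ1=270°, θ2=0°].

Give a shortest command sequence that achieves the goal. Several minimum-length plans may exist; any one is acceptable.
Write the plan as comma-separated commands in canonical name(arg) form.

start: [θ0=90°, θ1=180°, θ2=0°]
1. rotate(0, 180) → [θ0=270°, θ1=180°, θ2=0°]
2. rotate(1, 90) → [θ0=270°, θ1=270°, θ2=0°]
nothing shorter than 2 reaches the goal.

rotate(0, 180), rotate(1, 90)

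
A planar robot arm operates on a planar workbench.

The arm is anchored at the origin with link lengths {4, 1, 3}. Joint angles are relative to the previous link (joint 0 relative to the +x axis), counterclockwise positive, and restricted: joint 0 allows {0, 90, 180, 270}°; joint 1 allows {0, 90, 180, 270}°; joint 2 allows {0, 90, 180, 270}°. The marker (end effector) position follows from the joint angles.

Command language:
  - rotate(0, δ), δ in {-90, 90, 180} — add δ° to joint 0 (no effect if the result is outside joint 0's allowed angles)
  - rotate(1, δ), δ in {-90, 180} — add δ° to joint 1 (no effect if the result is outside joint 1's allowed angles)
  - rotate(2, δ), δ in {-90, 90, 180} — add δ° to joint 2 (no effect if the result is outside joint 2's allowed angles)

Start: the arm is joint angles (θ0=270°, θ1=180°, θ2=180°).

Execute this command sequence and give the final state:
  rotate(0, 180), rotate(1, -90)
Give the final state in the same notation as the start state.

joint angles (θ0=90°, θ1=90°, θ2=180°)

initial: joint angles (θ0=270°, θ1=180°, θ2=180°)
[1] after rotate(0, 180): joint angles (θ0=90°, θ1=180°, θ2=180°)
[2] after rotate(1, -90): joint angles (θ0=90°, θ1=90°, θ2=180°)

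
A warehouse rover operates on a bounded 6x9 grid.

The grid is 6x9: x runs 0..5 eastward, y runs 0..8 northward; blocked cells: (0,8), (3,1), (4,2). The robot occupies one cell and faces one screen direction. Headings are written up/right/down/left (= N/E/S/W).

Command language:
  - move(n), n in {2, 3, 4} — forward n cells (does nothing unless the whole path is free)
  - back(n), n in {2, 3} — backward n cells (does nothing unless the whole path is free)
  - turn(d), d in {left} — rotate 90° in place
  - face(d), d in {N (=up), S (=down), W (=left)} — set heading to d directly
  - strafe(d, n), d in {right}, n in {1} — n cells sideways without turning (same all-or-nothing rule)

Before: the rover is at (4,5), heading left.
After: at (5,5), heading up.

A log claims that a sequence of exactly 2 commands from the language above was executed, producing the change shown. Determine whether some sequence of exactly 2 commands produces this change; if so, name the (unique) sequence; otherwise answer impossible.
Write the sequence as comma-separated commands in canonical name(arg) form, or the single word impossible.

key: running strafe(right, 1) before face(N) would end elsewhere — order is forced
initial: at (4,5), heading left
step 1 (face(N)): at (4,5), heading up
step 2 (strafe(right, 1)): at (5,5), heading up
all 100 alternatives checked — unique.

face(N), strafe(right, 1)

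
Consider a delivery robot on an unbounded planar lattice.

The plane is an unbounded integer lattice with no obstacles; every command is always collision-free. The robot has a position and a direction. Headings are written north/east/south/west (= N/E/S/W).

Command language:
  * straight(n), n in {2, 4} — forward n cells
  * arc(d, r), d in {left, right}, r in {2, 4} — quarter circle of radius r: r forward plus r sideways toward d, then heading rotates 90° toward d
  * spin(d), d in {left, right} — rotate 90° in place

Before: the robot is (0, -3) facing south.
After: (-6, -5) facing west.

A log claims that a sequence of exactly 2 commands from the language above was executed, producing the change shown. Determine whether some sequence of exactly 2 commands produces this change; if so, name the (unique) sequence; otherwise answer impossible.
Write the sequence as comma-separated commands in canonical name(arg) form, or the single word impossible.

key: running straight(4) before arc(right, 2) would end elsewhere — order is forced
initial: (0, -3) facing south
t=1 arc(right, 2) ⇒ (-2, -5) facing west
t=2 straight(4) ⇒ (-6, -5) facing west
uniquely the one of 64 2-step routes that fits.

arc(right, 2), straight(4)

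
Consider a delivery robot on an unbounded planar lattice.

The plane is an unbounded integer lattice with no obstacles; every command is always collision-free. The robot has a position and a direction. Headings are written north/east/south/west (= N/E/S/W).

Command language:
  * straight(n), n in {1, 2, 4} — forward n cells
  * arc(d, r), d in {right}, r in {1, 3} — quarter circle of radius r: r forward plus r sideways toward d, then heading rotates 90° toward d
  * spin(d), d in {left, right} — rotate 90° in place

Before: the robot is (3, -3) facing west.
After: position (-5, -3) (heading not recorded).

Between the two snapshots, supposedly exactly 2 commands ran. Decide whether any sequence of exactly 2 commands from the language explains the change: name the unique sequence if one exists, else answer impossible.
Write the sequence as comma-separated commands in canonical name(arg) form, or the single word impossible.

from: (3, -3) facing west
t=1 straight(4) ⇒ (-1, -3) facing west
t=2 straight(4) ⇒ (-5, -3) facing west
all 49 alternatives checked — unique.

straight(4), straight(4)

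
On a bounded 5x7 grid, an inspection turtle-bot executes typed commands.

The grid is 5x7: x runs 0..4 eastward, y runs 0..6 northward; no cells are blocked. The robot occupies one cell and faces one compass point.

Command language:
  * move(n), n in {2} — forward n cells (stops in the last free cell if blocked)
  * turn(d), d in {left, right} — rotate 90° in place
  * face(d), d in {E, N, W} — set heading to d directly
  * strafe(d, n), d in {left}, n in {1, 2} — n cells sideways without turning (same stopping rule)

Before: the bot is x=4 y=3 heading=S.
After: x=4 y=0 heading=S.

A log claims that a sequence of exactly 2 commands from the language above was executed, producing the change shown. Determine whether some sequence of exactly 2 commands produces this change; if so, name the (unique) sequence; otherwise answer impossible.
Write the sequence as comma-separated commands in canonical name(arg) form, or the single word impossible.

move(2), move(2)

key: heading stays S — no command in the sequence turns
t0: x=4 y=3 heading=S
step 1 (move(2)): x=4 y=1 heading=S
step 2 (move(2)): x=4 y=0 heading=S
no rival 2-sequence matches.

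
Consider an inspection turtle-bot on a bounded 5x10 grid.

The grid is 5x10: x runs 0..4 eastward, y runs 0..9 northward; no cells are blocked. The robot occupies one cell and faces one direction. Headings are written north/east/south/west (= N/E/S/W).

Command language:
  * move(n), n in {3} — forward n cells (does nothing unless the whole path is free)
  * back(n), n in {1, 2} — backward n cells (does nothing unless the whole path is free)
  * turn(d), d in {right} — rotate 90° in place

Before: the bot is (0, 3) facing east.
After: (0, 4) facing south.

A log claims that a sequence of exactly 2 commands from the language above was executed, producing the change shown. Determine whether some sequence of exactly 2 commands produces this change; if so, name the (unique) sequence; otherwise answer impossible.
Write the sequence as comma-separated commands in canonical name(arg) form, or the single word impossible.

turn(right), back(1)

key: position moved to (0,4) AND the heading swung to S — translation plus rotation needed
initial: (0, 3) facing east
step 1 (turn(right)): (0, 3) facing south
step 2 (back(1)): (0, 4) facing south
no rival 2-sequence matches.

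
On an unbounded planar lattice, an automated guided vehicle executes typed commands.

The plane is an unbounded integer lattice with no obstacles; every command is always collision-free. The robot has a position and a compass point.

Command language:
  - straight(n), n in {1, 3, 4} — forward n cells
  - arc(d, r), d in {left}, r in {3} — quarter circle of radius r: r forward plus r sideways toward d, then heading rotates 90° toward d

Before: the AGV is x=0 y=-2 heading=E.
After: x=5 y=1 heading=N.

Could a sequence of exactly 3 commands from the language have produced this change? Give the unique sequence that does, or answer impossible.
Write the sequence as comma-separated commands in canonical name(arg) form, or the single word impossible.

straight(1), straight(1), arc(left, 3)

key: running arc(left, 3) before straight(1) would end elsewhere — order is forced
start: x=0 y=-2 heading=E
t=1 straight(1) ⇒ x=1 y=-2 heading=E
t=2 straight(1) ⇒ x=2 y=-2 heading=E
t=3 arc(left, 3) ⇒ x=5 y=1 heading=N
uniquely the one of 64 3-step routes that fits.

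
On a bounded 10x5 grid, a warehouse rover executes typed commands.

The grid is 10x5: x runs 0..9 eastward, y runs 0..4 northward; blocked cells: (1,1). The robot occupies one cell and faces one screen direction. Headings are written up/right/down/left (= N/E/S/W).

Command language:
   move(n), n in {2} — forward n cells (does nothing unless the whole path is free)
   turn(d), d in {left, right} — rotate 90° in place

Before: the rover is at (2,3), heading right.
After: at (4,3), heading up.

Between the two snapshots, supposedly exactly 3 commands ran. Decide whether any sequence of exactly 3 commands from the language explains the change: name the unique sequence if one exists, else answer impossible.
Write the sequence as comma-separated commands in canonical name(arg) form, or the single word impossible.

move(2), turn(left), move(2)

key: the second move(2) would leave the grid, so it does nothing
start: at (2,3), heading right
t=1 move(2) ⇒ at (4,3), heading right
t=2 turn(left) ⇒ at (4,3), heading up
t=3 move(2) ⇒ at (4,3), heading up
uniquely the one of 27 3-step routes that fits.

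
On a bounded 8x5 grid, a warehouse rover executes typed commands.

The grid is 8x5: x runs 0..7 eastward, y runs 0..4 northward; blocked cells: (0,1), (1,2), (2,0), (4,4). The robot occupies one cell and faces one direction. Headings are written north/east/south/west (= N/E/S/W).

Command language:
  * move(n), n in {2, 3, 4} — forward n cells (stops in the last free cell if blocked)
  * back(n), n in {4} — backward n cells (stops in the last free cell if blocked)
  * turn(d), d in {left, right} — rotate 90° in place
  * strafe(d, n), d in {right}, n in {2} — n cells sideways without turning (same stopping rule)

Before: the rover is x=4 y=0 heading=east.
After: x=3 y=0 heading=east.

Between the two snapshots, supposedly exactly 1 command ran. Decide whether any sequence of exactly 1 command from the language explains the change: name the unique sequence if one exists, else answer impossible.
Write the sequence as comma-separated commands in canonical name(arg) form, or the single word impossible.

key: heading stays E — the single command does not turn
from: x=4 y=0 heading=east
1. back(4) → x=3 y=0 heading=east
no other 1-command option fits: unique.

back(4)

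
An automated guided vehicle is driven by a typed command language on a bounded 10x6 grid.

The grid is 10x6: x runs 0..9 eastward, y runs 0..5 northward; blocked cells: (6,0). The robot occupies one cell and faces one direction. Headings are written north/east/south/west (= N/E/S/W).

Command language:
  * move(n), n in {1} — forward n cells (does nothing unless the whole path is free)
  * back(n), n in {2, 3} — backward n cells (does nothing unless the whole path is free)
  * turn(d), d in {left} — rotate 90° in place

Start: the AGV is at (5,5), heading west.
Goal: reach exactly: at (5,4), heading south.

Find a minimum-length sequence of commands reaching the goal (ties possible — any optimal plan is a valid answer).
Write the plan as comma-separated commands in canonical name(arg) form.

turn(left), move(1)

t0: at (5,5), heading west
1. turn(left) → at (5,5), heading south
2. move(1) → at (5,4), heading south
minimal: 2 command(s), checked below 2.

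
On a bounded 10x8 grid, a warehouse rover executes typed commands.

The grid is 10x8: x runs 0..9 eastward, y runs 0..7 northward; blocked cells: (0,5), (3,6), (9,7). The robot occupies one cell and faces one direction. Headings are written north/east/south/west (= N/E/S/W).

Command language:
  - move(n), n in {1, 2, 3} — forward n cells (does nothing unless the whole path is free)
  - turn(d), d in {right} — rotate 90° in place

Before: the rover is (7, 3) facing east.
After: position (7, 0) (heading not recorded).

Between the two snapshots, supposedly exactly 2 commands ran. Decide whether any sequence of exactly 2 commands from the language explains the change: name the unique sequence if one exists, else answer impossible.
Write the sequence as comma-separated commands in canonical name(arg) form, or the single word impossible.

turn(right), move(3)

key: running move(3) before turn(right) would end elsewhere — order is forced
t0: (7, 3) facing east
step 1 (turn(right)): (7, 3) facing south
step 2 (move(3)): (7, 0) facing south
no rival 2-sequence matches.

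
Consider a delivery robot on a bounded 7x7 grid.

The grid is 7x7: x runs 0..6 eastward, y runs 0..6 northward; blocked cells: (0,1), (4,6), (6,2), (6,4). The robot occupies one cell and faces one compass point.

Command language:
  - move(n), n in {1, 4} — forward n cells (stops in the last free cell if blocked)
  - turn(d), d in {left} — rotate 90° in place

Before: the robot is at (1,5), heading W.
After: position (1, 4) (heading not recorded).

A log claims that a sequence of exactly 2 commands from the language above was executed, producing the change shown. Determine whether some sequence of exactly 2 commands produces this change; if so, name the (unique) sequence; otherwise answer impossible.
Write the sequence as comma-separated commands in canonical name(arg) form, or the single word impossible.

turn(left), move(1)

key: order matters: swapping turn(left) and move(1) lands elsewhere
from: at (1,5), heading W
step 1 (turn(left)): at (1,5), heading S
step 2 (move(1)): at (1,4), heading S
uniquely the one of 9 2-step routes that fits.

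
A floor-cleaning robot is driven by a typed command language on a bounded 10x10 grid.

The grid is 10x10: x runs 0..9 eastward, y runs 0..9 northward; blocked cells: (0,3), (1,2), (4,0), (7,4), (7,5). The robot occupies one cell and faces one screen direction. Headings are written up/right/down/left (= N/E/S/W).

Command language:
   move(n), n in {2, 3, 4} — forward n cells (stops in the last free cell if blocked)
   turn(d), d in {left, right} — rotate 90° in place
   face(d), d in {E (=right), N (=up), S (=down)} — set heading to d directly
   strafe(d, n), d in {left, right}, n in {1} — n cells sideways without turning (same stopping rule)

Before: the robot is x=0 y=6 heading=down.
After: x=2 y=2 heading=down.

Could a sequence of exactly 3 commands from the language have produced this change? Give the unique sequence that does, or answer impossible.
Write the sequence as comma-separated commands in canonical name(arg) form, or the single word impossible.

strafe(left, 1), strafe(left, 1), move(4)

key: still facing S at the end — nothing in the sequence rotates
begin: x=0 y=6 heading=down
[1] after strafe(left, 1): x=1 y=6 heading=down
[2] after strafe(left, 1): x=2 y=6 heading=down
[3] after move(4): x=2 y=2 heading=down
uniquely the one of 1000 3-step routes that fits.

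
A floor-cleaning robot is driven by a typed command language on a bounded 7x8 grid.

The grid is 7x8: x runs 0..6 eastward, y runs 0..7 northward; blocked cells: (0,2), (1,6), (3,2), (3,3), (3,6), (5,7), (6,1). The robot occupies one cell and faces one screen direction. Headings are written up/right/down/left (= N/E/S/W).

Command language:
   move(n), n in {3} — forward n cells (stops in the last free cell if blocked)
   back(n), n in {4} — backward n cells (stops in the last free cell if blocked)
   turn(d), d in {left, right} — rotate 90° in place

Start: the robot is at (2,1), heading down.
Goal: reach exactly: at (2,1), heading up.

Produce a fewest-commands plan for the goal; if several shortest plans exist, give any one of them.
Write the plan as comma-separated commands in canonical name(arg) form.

turn(right), turn(right)

initial: at (2,1), heading down
[1] after turn(right): at (2,1), heading left
[2] after turn(right): at (2,1), heading up
shorter routes all fall short; 2 is best.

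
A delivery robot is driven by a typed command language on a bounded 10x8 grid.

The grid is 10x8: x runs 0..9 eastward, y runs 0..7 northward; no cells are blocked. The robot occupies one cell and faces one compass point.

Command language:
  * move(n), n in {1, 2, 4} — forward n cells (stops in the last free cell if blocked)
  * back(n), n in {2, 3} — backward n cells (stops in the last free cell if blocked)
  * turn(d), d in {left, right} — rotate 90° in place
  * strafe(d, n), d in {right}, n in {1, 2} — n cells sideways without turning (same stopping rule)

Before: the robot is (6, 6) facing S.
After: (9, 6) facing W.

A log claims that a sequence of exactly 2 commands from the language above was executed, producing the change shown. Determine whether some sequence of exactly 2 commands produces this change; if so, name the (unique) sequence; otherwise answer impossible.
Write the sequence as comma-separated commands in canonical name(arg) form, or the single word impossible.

key: order matters: swapping turn(right) and back(3) lands elsewhere
t0: (6, 6) facing S
t=1 turn(right) ⇒ (6, 6) facing W
t=2 back(3) ⇒ (9, 6) facing W
uniquely the one of 81 2-step routes that fits.

turn(right), back(3)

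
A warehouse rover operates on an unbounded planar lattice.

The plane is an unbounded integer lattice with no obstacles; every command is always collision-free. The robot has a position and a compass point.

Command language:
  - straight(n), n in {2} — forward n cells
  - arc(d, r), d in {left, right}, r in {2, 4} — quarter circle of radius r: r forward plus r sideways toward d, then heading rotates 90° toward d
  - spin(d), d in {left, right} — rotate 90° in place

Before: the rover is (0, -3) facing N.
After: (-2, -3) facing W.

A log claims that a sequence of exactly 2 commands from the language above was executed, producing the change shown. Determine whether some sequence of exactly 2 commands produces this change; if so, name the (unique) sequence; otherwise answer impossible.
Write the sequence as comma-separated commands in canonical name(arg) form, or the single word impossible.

spin(left), straight(2)

key: order matters: swapping spin(left) and straight(2) lands elsewhere
begin: (0, -3) facing N
step 1 (spin(left)): (0, -3) facing W
step 2 (straight(2)): (-2, -3) facing W
uniquely the one of 49 2-step routes that fits.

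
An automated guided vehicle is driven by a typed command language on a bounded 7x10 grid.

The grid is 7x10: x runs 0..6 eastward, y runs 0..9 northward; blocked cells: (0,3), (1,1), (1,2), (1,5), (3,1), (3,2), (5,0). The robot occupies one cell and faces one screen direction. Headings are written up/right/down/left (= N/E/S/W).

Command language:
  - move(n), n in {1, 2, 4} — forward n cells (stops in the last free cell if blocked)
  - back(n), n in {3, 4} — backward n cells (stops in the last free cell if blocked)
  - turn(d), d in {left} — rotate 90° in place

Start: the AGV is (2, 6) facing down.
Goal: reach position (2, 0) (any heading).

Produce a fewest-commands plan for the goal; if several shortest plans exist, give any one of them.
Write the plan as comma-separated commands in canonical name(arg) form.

move(2), move(4)

t0: (2, 6) facing down
[1] after move(2): (2, 4) facing down
[2] after move(4): (2, 0) facing down
no 1-step plan works, so 2 is optimal.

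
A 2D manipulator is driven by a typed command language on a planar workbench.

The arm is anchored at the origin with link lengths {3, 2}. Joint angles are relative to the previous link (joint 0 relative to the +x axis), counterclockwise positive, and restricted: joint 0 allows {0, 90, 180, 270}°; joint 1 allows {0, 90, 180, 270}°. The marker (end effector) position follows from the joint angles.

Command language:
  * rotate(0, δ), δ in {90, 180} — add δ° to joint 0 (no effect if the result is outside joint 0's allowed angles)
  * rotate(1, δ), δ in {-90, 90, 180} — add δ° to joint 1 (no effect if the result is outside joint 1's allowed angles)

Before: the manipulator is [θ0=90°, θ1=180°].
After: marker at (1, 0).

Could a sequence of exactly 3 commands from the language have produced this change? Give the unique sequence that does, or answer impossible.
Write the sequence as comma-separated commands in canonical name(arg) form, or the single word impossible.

rotate(0, 90), rotate(0, 90), rotate(0, 90)

from: [θ0=90°, θ1=180°]
1. rotate(0, 90) → [θ0=180°, θ1=180°]
2. rotate(0, 90) → [θ0=270°, θ1=180°]
3. rotate(0, 90) → [θ0=0°, θ1=180°]
all 125 alternatives checked — unique.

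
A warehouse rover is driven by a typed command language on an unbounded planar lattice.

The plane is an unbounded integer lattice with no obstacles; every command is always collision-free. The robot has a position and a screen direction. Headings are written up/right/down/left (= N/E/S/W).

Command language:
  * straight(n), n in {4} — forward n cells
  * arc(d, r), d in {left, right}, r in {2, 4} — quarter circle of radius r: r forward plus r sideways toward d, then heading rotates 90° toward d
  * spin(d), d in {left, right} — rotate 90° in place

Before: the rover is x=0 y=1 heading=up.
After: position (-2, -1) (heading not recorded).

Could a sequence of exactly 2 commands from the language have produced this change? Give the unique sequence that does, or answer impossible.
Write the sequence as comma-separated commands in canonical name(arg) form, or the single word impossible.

spin(left), arc(left, 2)

key: running arc(left, 2) before spin(left) would end elsewhere — order is forced
from: x=0 y=1 heading=up
t=1 spin(left) ⇒ x=0 y=1 heading=left
t=2 arc(left, 2) ⇒ x=-2 y=-1 heading=down
no rival 2-sequence matches.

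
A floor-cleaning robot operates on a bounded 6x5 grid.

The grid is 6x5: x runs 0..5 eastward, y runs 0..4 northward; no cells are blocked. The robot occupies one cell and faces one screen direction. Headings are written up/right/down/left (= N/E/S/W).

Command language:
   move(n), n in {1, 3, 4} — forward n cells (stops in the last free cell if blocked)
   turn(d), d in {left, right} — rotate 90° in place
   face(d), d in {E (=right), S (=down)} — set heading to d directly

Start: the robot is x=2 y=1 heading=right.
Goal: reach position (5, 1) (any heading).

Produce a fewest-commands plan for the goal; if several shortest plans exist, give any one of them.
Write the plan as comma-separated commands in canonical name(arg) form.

begin: x=2 y=1 heading=right
step 1 (move(4)): x=5 y=1 heading=right
no 0-step plan works, so 1 is optimal.

move(4)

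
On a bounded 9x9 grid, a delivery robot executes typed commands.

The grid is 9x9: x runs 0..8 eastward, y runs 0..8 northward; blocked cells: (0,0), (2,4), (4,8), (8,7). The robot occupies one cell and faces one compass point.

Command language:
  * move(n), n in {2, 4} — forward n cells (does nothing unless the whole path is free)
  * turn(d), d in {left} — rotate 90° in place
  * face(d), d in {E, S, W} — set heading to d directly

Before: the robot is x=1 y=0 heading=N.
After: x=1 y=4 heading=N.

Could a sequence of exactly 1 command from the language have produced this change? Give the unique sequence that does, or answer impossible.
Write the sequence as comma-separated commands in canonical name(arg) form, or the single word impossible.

move(4)

key: still facing N — the one step turns nothing
t0: x=1 y=0 heading=N
step 1 (move(4)): x=1 y=4 heading=N
no other 1-command option fits: unique.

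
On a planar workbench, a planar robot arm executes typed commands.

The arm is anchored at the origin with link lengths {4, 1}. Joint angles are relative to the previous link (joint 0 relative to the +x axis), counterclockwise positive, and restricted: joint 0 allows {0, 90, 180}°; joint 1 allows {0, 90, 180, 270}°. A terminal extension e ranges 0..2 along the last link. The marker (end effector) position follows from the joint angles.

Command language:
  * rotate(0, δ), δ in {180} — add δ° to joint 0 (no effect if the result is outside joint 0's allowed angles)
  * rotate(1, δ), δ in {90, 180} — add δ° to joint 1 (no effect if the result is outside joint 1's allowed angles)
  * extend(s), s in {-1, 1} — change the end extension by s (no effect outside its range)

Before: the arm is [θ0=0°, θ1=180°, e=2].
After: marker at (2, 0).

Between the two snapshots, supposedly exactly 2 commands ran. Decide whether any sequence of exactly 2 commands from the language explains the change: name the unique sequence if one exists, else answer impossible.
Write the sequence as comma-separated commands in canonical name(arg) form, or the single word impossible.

key: order matters: swapping extend(1) and extend(-1) lands elsewhere
begin: [θ0=0°, θ1=180°, e=2]
t=1 extend(1) ⇒ [θ0=0°, θ1=180°, e=2]
t=2 extend(-1) ⇒ [θ0=0°, θ1=180°, e=1]
uniquely the one of 25 2-step routes that fits.

extend(1), extend(-1)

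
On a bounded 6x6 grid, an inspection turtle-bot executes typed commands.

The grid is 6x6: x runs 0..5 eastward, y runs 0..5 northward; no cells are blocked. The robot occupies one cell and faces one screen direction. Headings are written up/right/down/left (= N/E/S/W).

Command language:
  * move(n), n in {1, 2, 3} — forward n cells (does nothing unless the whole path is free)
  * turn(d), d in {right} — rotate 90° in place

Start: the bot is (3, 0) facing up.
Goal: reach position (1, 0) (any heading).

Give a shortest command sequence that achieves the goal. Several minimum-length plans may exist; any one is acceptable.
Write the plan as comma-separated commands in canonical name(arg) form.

turn(right), turn(right), turn(right), move(2)

initial: (3, 0) facing up
[1] after turn(right): (3, 0) facing right
[2] after turn(right): (3, 0) facing down
[3] after turn(right): (3, 0) facing left
[4] after move(2): (1, 0) facing left
shorter routes all fall short; 4 is best.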